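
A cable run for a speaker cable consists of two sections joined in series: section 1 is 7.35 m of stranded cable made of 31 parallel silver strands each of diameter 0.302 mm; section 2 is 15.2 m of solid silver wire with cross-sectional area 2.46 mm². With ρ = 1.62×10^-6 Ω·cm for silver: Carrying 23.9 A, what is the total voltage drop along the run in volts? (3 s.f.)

ρ = 1.62×10^-6 Ω·cm = 1.62×10^-8 Ω·m
Section 1: A_strand = π(1.5100e-04)² = 7.163e-08 m²; R₁ = ρL/(N·A_s) = (1.62×10^-8)(7.35)/(31×7.163e-08) = 0.05362 Ω
Section 2: A = 2.46 mm² = 2.460e-06 m²
R₂ = (1.62×10^-8)(15.2)/(2.460e-06) = 0.1001 Ω
R = R₁ + R₂ = 0.1537 Ω
V = IR = 23.9 × 0.1537 = 3.67 V

3.67 V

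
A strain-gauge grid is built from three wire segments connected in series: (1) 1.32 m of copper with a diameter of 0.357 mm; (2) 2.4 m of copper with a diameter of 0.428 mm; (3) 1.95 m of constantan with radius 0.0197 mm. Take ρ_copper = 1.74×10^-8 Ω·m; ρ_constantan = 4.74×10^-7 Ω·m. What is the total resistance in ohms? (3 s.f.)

759 Ω

Seg 1: A = π(d/2)² = π(1.7850e-04 m)² = 1.001e-07 m²
R_1 = (1.74×10^-8)(1.32)/(1.001e-07) = 0.2295 Ω
Seg 2: A = π(d/2)² = π(2.1400e-04 m)² = 1.439e-07 m²
R_2 = (1.74×10^-8)(2.4)/(1.439e-07) = 0.2903 Ω
Seg 3: A = πr² = π(1.9700e-05 m)² = 1.219e-09 m²
R_3 = (4.74×10^-7)(1.95)/(1.219e-09) = 758.1 Ω
R_total = R_1 + R_2 + R_3 = 759 Ω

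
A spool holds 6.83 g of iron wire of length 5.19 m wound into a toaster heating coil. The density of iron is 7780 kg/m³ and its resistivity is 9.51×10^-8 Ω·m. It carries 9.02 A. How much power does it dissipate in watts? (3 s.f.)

237 W

A = m/(density·L) = 0.00683/(7780×5.19) = 1.6915e-07 m²
R = ρL/A = (9.51×10^-8)(5.19)/(1.6915e-07) = 2.918 Ω
P = I²R = (9.02)² × 2.918 = 237 W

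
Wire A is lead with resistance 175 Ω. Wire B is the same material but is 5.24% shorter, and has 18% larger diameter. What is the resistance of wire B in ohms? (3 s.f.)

R ∝ L/d², so R_B/R_A = (1 − 5.24/100) × (1 + 18/100)⁻²
= 0.9476 × 0.7182 = 0.6805
R_B = 0.6805 × 175 = 119 Ω

119 Ω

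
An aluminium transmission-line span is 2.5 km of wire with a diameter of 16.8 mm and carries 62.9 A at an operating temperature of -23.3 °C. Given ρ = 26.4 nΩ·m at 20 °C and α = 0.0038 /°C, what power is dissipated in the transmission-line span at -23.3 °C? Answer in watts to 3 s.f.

984 W

ρ = 26.4 nΩ·m = 2.64×10^-8 Ω·m
A = π(d/2)² = π(8.4000e-03 m)² = 2.217e-04 m²
R₍20₎ = ρL/A = (2.64×10^-8)(2500)/(2.217e-04) = 0.2977 Ω
R₍-23.3₎ = R₍20₎(1 + αΔT) = 0.2977 × (1 + 0.0038×-43.3) = 0.2487 Ω
P = I²R = (62.9)² × 0.2487 = 984 W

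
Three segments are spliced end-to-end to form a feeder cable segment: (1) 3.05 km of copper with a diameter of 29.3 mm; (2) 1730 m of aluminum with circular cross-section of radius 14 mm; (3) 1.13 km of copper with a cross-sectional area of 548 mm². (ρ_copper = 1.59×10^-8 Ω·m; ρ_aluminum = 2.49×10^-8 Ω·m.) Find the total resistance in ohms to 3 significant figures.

0.175 Ω

Seg 1: A = π(d/2)² = π(1.4650e-02 m)² = 6.743e-04 m²
R_1 = (1.59×10^-8)(3050)/(6.743e-04) = 0.07192 Ω
Seg 2: A = πr² = π(1.4000e-02 m)² = 6.158e-04 m²
R_2 = (2.49×10^-8)(1730)/(6.158e-04) = 0.06996 Ω
Seg 3: A = 548 mm² = 5.480e-04 m²
R_3 = (1.59×10^-8)(1130)/(5.480e-04) = 0.03279 Ω
R_total = R_1 + R_2 + R_3 = 0.175 Ω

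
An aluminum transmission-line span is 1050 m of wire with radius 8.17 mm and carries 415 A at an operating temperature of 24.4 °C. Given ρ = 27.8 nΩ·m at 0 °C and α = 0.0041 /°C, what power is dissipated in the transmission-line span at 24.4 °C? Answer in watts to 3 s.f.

ρ = 27.8 nΩ·m = 2.78×10^-8 Ω·m
A = πr² = π(8.1700e-03 m)² = 2.097e-04 m²
R₍0₎ = ρL/A = (2.78×10^-8)(1050)/(2.097e-04) = 0.1392 Ω
R₍24.4₎ = R₍0₎(1 + αΔT) = 0.1392 × (1 + 0.0041×24.4) = 0.1531 Ω
P = I²R = (415)² × 0.1531 = 26400 W

26400 W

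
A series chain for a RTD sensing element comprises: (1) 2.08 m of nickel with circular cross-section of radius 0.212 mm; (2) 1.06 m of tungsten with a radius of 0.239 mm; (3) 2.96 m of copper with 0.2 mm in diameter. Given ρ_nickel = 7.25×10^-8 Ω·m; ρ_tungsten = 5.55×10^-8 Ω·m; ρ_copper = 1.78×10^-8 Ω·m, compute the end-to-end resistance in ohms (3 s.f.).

Seg 1: A = πr² = π(2.1200e-04 m)² = 1.412e-07 m²
R_1 = (7.25×10^-8)(2.08)/(1.412e-07) = 1.068 Ω
Seg 2: A = πr² = π(2.3900e-04 m)² = 1.795e-07 m²
R_2 = (5.55×10^-8)(1.06)/(1.795e-07) = 0.3278 Ω
Seg 3: A = π(d/2)² = π(1.0000e-04 m)² = 3.142e-08 m²
R_3 = (1.78×10^-8)(2.96)/(3.142e-08) = 1.677 Ω
R_total = R_1 + R_2 + R_3 = 3.07 Ω

3.07 Ω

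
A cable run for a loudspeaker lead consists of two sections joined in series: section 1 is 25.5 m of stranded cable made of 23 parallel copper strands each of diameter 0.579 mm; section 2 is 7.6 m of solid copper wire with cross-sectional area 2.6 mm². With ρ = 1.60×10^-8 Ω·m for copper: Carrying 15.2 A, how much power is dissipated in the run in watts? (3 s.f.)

26.4 W

Section 1: A_strand = π(2.8950e-04)² = 2.633e-07 m²; R₁ = ρL/(N·A_s) = (1.60×10^-8)(25.5)/(23×2.633e-07) = 0.06737 Ω
Section 2: A = 2.6 mm² = 2.600e-06 m²
R₂ = (1.60×10^-8)(7.6)/(2.600e-06) = 0.04677 Ω
R = R₁ + R₂ = 0.1141 Ω
P = I²R = (15.2)² × 0.1141 = 26.4 W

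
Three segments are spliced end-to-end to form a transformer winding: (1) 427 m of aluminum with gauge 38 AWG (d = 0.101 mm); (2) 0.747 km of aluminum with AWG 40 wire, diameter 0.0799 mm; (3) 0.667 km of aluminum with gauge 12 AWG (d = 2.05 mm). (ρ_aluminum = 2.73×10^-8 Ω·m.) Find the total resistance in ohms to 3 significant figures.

Seg 1: A = π(0.101/2 mm)² = π(5.0500e-05 m)² = 8.012e-09 m²
R_1 = (2.73×10^-8)(427)/(8.012e-09) = 1455 Ω
Seg 2: A = π(0.0799/2 mm)² = π(3.9950e-05 m)² = 5.014e-09 m²
R_2 = (2.73×10^-8)(747)/(5.014e-09) = 4067 Ω
Seg 3: A = π(2.05/2 mm)² = π(1.0250e-03 m)² = 3.301e-06 m²
R_3 = (2.73×10^-8)(667)/(3.301e-06) = 5.517 Ω
R_total = R_1 + R_2 + R_3 = 5530 Ω

5530 Ω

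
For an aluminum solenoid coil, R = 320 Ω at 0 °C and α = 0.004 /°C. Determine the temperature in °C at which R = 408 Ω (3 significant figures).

68.7 °C

R = R₀(1 + α(T − T₀)) ⇒ T = T₀ + (R/R₀ − 1)/α
T = 0 + (408/320 − 1)/0.004 = 0 + (0.275)/0.004 = 68.7 °C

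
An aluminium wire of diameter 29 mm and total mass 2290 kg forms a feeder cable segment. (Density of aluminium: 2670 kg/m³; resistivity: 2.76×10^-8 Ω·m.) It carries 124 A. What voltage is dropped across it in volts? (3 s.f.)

6.73 V

A = π(d/2)² = π(1.4500e-02 m)² = 6.6052e-04 m²
L = m/(density·A) = 2290/(2670×6.6052e-04) = 1298 m
R = ρL/A = (2.76×10^-8)(1298)/(6.6052e-04) = 0.05426 Ω
V = IR = 124 × 0.05426 = 6.73 V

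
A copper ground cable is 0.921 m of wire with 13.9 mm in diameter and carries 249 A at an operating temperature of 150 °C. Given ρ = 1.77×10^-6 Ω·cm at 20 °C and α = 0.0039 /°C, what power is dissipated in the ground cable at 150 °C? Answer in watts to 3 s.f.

ρ = 1.77×10^-6 Ω·cm = 1.77×10^-8 Ω·m
A = π(d/2)² = π(6.9500e-03 m)² = 1.517e-04 m²
R₍20₎ = ρL/A = (1.77×10^-8)(0.921)/(1.517e-04) = 1.074×10^-4 Ω
R₍150₎ = R₍20₎(1 + αΔT) = 1.074×10^-4 × (1 + 0.0039×130) = 1.619×10^-4 Ω
P = I²R = (249)² × 1.619×10^-4 = 10.0 W

10.0 W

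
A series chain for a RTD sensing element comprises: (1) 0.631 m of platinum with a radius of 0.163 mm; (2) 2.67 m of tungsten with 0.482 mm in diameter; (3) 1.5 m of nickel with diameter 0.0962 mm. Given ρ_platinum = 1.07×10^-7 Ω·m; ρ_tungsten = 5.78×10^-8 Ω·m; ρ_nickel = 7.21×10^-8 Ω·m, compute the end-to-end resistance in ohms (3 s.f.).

Seg 1: A = πr² = π(1.6300e-04 m)² = 8.347e-08 m²
R_1 = (1.07×10^-7)(0.631)/(8.347e-08) = 0.8089 Ω
Seg 2: A = π(d/2)² = π(2.4100e-04 m)² = 1.825e-07 m²
R_2 = (5.78×10^-8)(2.67)/(1.825e-07) = 0.8458 Ω
Seg 3: A = π(d/2)² = π(4.8100e-05 m)² = 7.268e-09 m²
R_3 = (7.21×10^-8)(1.5)/(7.268e-09) = 14.88 Ω
R_total = R_1 + R_2 + R_3 = 16.5 Ω

16.5 Ω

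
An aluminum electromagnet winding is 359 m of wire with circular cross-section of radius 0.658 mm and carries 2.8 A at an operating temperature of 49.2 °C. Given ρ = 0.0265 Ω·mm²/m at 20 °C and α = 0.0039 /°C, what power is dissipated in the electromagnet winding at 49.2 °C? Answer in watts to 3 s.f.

ρ = 0.0265 Ω·mm²/m = 2.65×10^-8 Ω·m
A = πr² = π(6.5800e-04 m)² = 1.360e-06 m²
R₍20₎ = ρL/A = (2.65×10^-8)(359)/(1.360e-06) = 6.994 Ω
R₍49.2₎ = R₍20₎(1 + αΔT) = 6.994 × (1 + 0.0039×29.2) = 7.791 Ω
P = I²R = (2.8)² × 7.791 = 61.1 W

61.1 W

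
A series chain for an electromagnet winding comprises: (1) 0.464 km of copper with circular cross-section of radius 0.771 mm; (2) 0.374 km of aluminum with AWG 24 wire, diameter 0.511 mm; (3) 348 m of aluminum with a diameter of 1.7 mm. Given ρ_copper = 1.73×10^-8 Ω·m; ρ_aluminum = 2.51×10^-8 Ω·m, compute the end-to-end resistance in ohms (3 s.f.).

53.9 Ω

Seg 1: A = πr² = π(7.7100e-04 m)² = 1.867e-06 m²
R_1 = (1.73×10^-8)(464)/(1.867e-06) = 4.298 Ω
Seg 2: A = π(0.511/2 mm)² = π(2.5550e-04 m)² = 2.051e-07 m²
R_2 = (2.51×10^-8)(374)/(2.051e-07) = 45.77 Ω
Seg 3: A = π(d/2)² = π(8.5000e-04 m)² = 2.270e-06 m²
R_3 = (2.51×10^-8)(348)/(2.270e-06) = 3.848 Ω
R_total = R_1 + R_2 + R_3 = 53.9 Ω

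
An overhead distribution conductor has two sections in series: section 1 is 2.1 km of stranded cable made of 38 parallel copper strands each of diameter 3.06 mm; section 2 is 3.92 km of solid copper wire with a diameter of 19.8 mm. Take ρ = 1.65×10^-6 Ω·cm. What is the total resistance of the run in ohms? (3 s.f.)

0.334 Ω

ρ = 1.65×10^-6 Ω·cm = 1.65×10^-8 Ω·m
Section 1: A_strand = π(1.5300e-03)² = 7.354e-06 m²; R₁ = ρL/(N·A_s) = (1.65×10^-8)(2100)/(38×7.354e-06) = 0.124 Ω
Section 2: A = π(d/2)² = π(9.9000e-03 m)² = 3.079e-04 m²
R₂ = (1.65×10^-8)(3920)/(3.079e-04) = 0.2101 Ω
R = R₁ + R₂ = 0.334 Ω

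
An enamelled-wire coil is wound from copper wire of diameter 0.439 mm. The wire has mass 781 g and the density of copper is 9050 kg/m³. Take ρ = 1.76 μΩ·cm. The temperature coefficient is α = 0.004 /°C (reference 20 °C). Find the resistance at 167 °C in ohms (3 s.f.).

ρ = 1.76 μΩ·cm = 1.76×10^-8 Ω·m
A = π(d/2)² = π(2.1950e-04 m)² = 1.5136e-07 m²
L = m/(density·A) = 0.781/(9050×1.5136e-07) = 570.1 m
R = ρL/A = (1.76×10^-8)(570.1)/(1.5136e-07) = 66.29 Ω
R(167 °C) = 66.29 × (1 + 0.004×147) = 105 Ω

105 Ω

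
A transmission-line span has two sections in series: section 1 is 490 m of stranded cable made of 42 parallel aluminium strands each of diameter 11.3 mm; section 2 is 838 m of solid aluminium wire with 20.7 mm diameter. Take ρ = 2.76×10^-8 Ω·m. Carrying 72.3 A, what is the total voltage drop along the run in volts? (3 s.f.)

5.20 V

Section 1: A_strand = π(5.6500e-03)² = 1.003e-04 m²; R₁ = ρL/(N·A_s) = (2.76×10^-8)(490)/(42×1.003e-04) = 0.003211 Ω
Section 2: A = π(d/2)² = π(1.0350e-02 m)² = 3.365e-04 m²
R₂ = (2.76×10^-8)(838)/(3.365e-04) = 0.06873 Ω
R = R₁ + R₂ = 0.07194 Ω
V = IR = 72.3 × 0.07194 = 5.20 V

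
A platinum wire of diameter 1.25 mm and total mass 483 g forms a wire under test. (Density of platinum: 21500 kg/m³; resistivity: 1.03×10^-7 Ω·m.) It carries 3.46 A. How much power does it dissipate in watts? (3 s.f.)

18.4 W

A = π(d/2)² = π(6.2500e-04 m)² = 1.2272e-06 m²
L = m/(density·A) = 0.483/(21500×1.2272e-06) = 18.31 m
R = ρL/A = (1.03×10^-7)(18.31)/(1.2272e-06) = 1.536 Ω
P = I²R = (3.46)² × 1.536 = 18.4 W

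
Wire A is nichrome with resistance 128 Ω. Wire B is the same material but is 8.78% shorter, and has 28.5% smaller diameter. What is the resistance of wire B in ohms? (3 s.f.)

228 Ω

R ∝ L/d², so R_B/R_A = (1 − 8.78/100) × (1 − 28.5/100)⁻²
= 0.9122 × 1.956 = 1.784
R_B = 1.784 × 128 = 228 Ω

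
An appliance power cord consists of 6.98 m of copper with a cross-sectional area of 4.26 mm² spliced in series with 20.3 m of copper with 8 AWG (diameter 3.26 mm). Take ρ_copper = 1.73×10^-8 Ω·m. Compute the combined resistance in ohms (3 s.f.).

0.0704 Ω

Segment 1: A = 4.26 mm² = 4.260e-06 m²
R₁ = ρL/A = (1.73×10^-8)(6.98)/(4.260e-06) = 0.02835 Ω
Segment 2: A = π(3.26/2 mm)² = π(1.6300e-03 m)² = 8.347e-06 m²
R₂ = (1.73×10^-8)(20.3)/(8.347e-06) = 0.04207 Ω
R = R₁ + R₂ = 0.0704 Ω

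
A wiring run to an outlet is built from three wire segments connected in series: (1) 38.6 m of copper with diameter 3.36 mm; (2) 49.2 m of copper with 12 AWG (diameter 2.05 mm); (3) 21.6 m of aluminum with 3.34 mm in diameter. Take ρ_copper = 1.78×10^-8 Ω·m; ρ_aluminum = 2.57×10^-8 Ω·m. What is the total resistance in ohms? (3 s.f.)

Seg 1: A = π(d/2)² = π(1.6800e-03 m)² = 8.867e-06 m²
R_1 = (1.78×10^-8)(38.6)/(8.867e-06) = 0.07749 Ω
Seg 2: A = π(2.05/2 mm)² = π(1.0250e-03 m)² = 3.301e-06 m²
R_2 = (1.78×10^-8)(49.2)/(3.301e-06) = 0.2653 Ω
Seg 3: A = π(d/2)² = π(1.6700e-03 m)² = 8.762e-06 m²
R_3 = (2.57×10^-8)(21.6)/(8.762e-06) = 0.06336 Ω
R_total = R_1 + R_2 + R_3 = 0.406 Ω

0.406 Ω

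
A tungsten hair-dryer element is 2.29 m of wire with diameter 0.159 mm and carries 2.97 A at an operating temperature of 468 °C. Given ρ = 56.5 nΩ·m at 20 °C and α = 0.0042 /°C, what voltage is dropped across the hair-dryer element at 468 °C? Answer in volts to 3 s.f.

ρ = 56.5 nΩ·m = 5.65×10^-8 Ω·m
A = π(d/2)² = π(7.9500e-05 m)² = 1.986e-08 m²
R₍20₎ = ρL/A = (5.65×10^-8)(2.29)/(1.986e-08) = 6.516 Ω
R₍468₎ = R₍20₎(1 + αΔT) = 6.516 × (1 + 0.0042×448) = 18.78 Ω
V = IR = 2.97 × 18.78 = 55.8 V

55.8 V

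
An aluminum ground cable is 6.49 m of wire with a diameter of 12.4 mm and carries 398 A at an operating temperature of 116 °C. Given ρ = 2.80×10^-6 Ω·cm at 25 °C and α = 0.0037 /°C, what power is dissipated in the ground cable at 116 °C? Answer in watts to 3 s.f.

319 W

ρ = 2.80×10^-6 Ω·cm = 2.80×10^-8 Ω·m
A = π(d/2)² = π(6.2000e-03 m)² = 1.208e-04 m²
R₍25₎ = ρL/A = (2.80×10^-8)(6.49)/(1.208e-04) = 0.001505 Ω
R₍116₎ = R₍25₎(1 + αΔT) = 0.001505 × (1 + 0.0037×91) = 0.002011 Ω
P = I²R = (398)² × 0.002011 = 319 W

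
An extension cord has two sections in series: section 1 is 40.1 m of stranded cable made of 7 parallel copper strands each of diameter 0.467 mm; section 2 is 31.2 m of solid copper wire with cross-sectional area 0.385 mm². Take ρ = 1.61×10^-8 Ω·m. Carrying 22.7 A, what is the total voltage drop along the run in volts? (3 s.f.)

41.8 V

Section 1: A_strand = π(2.3350e-04)² = 1.713e-07 m²; R₁ = ρL/(N·A_s) = (1.61×10^-8)(40.1)/(7×1.713e-07) = 0.5385 Ω
Section 2: A = 0.385 mm² = 3.850e-07 m²
R₂ = (1.61×10^-8)(31.2)/(3.850e-07) = 1.305 Ω
R = R₁ + R₂ = 1.843 Ω
V = IR = 22.7 × 1.843 = 41.8 V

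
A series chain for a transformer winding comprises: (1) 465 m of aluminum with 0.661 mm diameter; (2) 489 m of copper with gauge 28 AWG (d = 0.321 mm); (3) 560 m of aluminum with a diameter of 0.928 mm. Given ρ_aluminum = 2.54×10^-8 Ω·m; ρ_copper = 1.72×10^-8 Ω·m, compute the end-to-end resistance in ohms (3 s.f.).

159 Ω

Seg 1: A = π(d/2)² = π(3.3050e-04 m)² = 3.432e-07 m²
R_1 = (2.54×10^-8)(465)/(3.432e-07) = 34.42 Ω
Seg 2: A = π(0.321/2 mm)² = π(1.6050e-04 m)² = 8.093e-08 m²
R_2 = (1.72×10^-8)(489)/(8.093e-08) = 103.9 Ω
Seg 3: A = π(d/2)² = π(4.6400e-04 m)² = 6.764e-07 m²
R_3 = (2.54×10^-8)(560)/(6.764e-07) = 21.03 Ω
R_total = R_1 + R_2 + R_3 = 159 Ω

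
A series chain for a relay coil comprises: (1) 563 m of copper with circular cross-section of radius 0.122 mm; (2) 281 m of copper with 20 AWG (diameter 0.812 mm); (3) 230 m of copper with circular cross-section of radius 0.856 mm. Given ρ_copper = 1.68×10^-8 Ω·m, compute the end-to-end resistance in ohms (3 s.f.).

213 Ω

Seg 1: A = πr² = π(1.2200e-04 m)² = 4.676e-08 m²
R_1 = (1.68×10^-8)(563)/(4.676e-08) = 202.3 Ω
Seg 2: A = π(0.812/2 mm)² = π(4.0600e-04 m)² = 5.178e-07 m²
R_2 = (1.68×10^-8)(281)/(5.178e-07) = 9.116 Ω
Seg 3: A = πr² = π(8.5600e-04 m)² = 2.302e-06 m²
R_3 = (1.68×10^-8)(230)/(2.302e-06) = 1.679 Ω
R_total = R_1 + R_2 + R_3 = 213 Ω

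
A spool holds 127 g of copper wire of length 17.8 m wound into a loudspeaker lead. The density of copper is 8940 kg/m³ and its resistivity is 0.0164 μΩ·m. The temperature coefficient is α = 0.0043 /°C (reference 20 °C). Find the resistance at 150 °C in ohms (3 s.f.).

ρ = 0.0164 μΩ·m = 1.64×10^-8 Ω·m
A = m/(density·L) = 0.127/(8940×17.8) = 7.9808e-07 m²
R = ρL/A = (1.64×10^-8)(17.8)/(7.9808e-07) = 0.3658 Ω
R(150 °C) = 0.3658 × (1 + 0.0043×130) = 0.570 Ω

0.570 Ω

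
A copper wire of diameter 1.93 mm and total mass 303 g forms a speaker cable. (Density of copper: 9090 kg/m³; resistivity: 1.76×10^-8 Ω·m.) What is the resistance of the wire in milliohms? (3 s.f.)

A = π(d/2)² = π(9.6500e-04 m)² = 2.9255e-06 m²
L = m/(density·A) = 0.303/(9090×2.9255e-06) = 11.39 m
R = ρL/A = (1.76×10^-8)(11.39)/(2.9255e-06) = 68.5 mΩ

68.5 mΩ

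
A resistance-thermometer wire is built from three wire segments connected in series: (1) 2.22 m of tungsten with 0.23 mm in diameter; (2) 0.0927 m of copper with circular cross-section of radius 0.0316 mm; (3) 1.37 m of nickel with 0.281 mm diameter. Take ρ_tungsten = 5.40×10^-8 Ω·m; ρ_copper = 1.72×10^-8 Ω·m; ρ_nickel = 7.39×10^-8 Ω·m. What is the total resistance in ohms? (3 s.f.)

Seg 1: A = π(d/2)² = π(1.1500e-04 m)² = 4.155e-08 m²
R_1 = (5.40×10^-8)(2.22)/(4.155e-08) = 2.885 Ω
Seg 2: A = πr² = π(3.1600e-05 m)² = 3.137e-09 m²
R_2 = (1.72×10^-8)(0.0927)/(3.137e-09) = 0.5083 Ω
Seg 3: A = π(d/2)² = π(1.4050e-04 m)² = 6.202e-08 m²
R_3 = (7.39×10^-8)(1.37)/(6.202e-08) = 1.633 Ω
R_total = R_1 + R_2 + R_3 = 5.03 Ω

5.03 Ω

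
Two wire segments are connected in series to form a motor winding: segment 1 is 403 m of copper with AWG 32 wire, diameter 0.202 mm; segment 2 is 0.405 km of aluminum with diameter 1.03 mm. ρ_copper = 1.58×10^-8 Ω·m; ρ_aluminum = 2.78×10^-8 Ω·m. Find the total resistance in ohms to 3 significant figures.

212 Ω

Segment 1: A = π(0.202/2 mm)² = π(1.0100e-04 m)² = 3.205e-08 m²
R₁ = ρL/A = (1.58×10^-8)(403)/(3.205e-08) = 198.7 Ω
Segment 2: A = π(d/2)² = π(5.1500e-04 m)² = 8.332e-07 m²
R₂ = (2.78×10^-8)(405)/(8.332e-07) = 13.51 Ω
R = R₁ + R₂ = 212 Ω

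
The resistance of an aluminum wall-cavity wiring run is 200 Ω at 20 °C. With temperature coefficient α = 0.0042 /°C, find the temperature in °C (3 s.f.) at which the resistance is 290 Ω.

127 °C

R = R₀(1 + α(T − T₀)) ⇒ T = T₀ + (R/R₀ − 1)/α
T = 20 + (290/200 − 1)/0.0042 = 20 + (0.45)/0.0042 = 127 °C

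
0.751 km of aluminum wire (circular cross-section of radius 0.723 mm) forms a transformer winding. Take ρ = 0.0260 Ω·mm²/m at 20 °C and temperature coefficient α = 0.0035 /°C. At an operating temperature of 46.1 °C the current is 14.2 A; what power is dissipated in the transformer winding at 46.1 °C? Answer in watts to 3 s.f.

ρ = 0.0260 Ω·mm²/m = 2.60×10^-8 Ω·m
A = πr² = π(7.2300e-04 m)² = 1.642e-06 m²
R₍20₎ = ρL/A = (2.60×10^-8)(751)/(1.642e-06) = 11.89 Ω
R₍46.1₎ = R₍20₎(1 + αΔT) = 11.89 × (1 + 0.0035×26.1) = 12.98 Ω
P = I²R = (14.2)² × 12.98 = 2620 W

2620 W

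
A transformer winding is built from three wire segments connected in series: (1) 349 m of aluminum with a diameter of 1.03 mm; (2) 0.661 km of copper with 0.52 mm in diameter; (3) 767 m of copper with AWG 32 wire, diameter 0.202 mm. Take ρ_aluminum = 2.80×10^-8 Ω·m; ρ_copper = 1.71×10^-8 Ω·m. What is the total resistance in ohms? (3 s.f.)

474 Ω

Seg 1: A = π(d/2)² = π(5.1500e-04 m)² = 8.332e-07 m²
R_1 = (2.80×10^-8)(349)/(8.332e-07) = 11.73 Ω
Seg 2: A = π(d/2)² = π(2.6000e-04 m)² = 2.124e-07 m²
R_2 = (1.71×10^-8)(661)/(2.124e-07) = 53.22 Ω
Seg 3: A = π(0.202/2 mm)² = π(1.0100e-04 m)² = 3.205e-08 m²
R_3 = (1.71×10^-8)(767)/(3.205e-08) = 409.3 Ω
R_total = R_1 + R_2 + R_3 = 474 Ω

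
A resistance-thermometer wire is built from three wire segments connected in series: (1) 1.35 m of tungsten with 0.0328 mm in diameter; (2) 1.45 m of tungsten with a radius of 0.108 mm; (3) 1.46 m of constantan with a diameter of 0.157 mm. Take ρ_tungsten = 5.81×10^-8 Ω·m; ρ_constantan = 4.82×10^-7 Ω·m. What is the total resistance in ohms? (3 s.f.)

Seg 1: A = π(d/2)² = π(1.6400e-05 m)² = 8.450e-10 m²
R_1 = (5.81×10^-8)(1.35)/(8.450e-10) = 92.83 Ω
Seg 2: A = πr² = π(1.0800e-04 m)² = 3.664e-08 m²
R_2 = (5.81×10^-8)(1.45)/(3.664e-08) = 2.299 Ω
Seg 3: A = π(d/2)² = π(7.8500e-05 m)² = 1.936e-08 m²
R_3 = (4.82×10^-7)(1.46)/(1.936e-08) = 36.35 Ω
R_total = R_1 + R_2 + R_3 = 131 Ω

131 Ω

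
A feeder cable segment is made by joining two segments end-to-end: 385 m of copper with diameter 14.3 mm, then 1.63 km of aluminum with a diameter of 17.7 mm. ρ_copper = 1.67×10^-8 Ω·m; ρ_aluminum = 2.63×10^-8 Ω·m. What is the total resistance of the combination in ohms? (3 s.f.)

0.214 Ω

Segment 1: A = π(d/2)² = π(7.1500e-03 m)² = 1.606e-04 m²
R₁ = ρL/A = (1.67×10^-8)(385)/(1.606e-04) = 0.04003 Ω
Segment 2: A = π(d/2)² = π(8.8500e-03 m)² = 2.461e-04 m²
R₂ = (2.63×10^-8)(1630)/(2.461e-04) = 0.1742 Ω
R = R₁ + R₂ = 0.214 Ω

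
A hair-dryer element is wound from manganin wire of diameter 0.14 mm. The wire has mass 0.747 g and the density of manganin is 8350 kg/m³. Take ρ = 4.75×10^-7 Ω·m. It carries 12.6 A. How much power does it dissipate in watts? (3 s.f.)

A = π(d/2)² = π(7.0000e-05 m)² = 1.5394e-08 m²
L = m/(density·A) = 7.470×10^-4/(8350×1.5394e-08) = 5.811 m
R = ρL/A = (4.75×10^-7)(5.811)/(1.5394e-08) = 179.3 Ω
P = I²R = (12.6)² × 179.3 = 28500 W

28500 W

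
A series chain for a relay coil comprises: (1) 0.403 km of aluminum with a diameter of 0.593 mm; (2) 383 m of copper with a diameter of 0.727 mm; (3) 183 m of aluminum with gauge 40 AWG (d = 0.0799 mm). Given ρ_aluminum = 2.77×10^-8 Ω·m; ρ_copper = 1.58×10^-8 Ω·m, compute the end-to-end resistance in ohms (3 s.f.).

Seg 1: A = π(d/2)² = π(2.9650e-04 m)² = 2.762e-07 m²
R_1 = (2.77×10^-8)(403)/(2.762e-07) = 40.42 Ω
Seg 2: A = π(d/2)² = π(3.6350e-04 m)² = 4.151e-07 m²
R_2 = (1.58×10^-8)(383)/(4.151e-07) = 14.58 Ω
Seg 3: A = π(0.0799/2 mm)² = π(3.9950e-05 m)² = 5.014e-09 m²
R_3 = (2.77×10^-8)(183)/(5.014e-09) = 1011 Ω
R_total = R_1 + R_2 + R_3 = 1070 Ω

1070 Ω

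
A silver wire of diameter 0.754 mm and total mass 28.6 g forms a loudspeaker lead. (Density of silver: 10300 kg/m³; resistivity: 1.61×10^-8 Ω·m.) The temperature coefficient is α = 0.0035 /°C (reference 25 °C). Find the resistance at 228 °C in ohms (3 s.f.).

0.384 Ω

A = π(d/2)² = π(3.7700e-04 m)² = 4.4651e-07 m²
L = m/(density·A) = 0.0286/(10300×4.4651e-07) = 6.219 m
R = ρL/A = (1.61×10^-8)(6.219)/(4.4651e-07) = 0.2242 Ω
R(228 °C) = 0.2242 × (1 + 0.0035×203) = 0.384 Ω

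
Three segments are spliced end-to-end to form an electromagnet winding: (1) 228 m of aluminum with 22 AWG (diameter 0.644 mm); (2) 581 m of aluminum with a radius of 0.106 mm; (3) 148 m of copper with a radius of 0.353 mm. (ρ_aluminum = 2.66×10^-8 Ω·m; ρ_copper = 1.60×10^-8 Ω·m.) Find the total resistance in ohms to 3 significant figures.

Seg 1: A = π(0.644/2 mm)² = π(3.2200e-04 m)² = 3.257e-07 m²
R_1 = (2.66×10^-8)(228)/(3.257e-07) = 18.62 Ω
Seg 2: A = πr² = π(1.0600e-04 m)² = 3.530e-08 m²
R_2 = (2.66×10^-8)(581)/(3.530e-08) = 437.8 Ω
Seg 3: A = πr² = π(3.5300e-04 m)² = 3.915e-07 m²
R_3 = (1.60×10^-8)(148)/(3.915e-07) = 6.049 Ω
R_total = R_1 + R_2 + R_3 = 462 Ω

462 Ω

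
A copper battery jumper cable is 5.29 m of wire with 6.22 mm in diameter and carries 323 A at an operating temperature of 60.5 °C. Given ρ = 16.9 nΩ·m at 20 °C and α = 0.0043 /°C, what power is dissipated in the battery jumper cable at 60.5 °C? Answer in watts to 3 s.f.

360 W

ρ = 16.9 nΩ·m = 1.69×10^-8 Ω·m
A = π(d/2)² = π(3.1100e-03 m)² = 3.039e-05 m²
R₍20₎ = ρL/A = (1.69×10^-8)(5.29)/(3.039e-05) = 0.002942 Ω
R₍60.5₎ = R₍20₎(1 + αΔT) = 0.002942 × (1 + 0.0043×40.5) = 0.003455 Ω
P = I²R = (323)² × 0.003455 = 360 W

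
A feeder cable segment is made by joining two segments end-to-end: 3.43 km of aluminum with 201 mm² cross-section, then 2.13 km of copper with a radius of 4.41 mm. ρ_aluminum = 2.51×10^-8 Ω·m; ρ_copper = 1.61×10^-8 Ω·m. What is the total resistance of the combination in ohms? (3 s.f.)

Segment 1: A = 201 mm² = 2.010e-04 m²
R₁ = ρL/A = (2.51×10^-8)(3430)/(2.010e-04) = 0.4283 Ω
Segment 2: A = πr² = π(4.4100e-03 m)² = 6.110e-05 m²
R₂ = (1.61×10^-8)(2130)/(6.110e-05) = 0.5613 Ω
R = R₁ + R₂ = 0.990 Ω

0.990 Ω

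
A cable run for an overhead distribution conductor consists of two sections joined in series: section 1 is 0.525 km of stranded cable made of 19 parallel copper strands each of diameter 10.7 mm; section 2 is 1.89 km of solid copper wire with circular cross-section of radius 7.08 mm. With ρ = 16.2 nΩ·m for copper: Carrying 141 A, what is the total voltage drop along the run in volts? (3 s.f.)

ρ = 16.2 nΩ·m = 1.62×10^-8 Ω·m
Section 1: A_strand = π(5.3500e-03)² = 8.992e-05 m²; R₁ = ρL/(N·A_s) = (1.62×10^-8)(525)/(19×8.992e-05) = 0.004978 Ω
Section 2: A = πr² = π(7.0800e-03 m)² = 1.575e-04 m²
R₂ = (1.62×10^-8)(1890)/(1.575e-04) = 0.1944 Ω
R = R₁ + R₂ = 0.1994 Ω
V = IR = 141 × 0.1994 = 28.1 V

28.1 V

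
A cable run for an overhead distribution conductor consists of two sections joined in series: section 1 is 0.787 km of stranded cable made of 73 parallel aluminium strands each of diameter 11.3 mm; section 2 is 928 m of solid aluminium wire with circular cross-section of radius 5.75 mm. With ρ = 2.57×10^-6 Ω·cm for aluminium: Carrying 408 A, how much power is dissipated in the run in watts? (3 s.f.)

ρ = 2.57×10^-6 Ω·cm = 2.57×10^-8 Ω·m
Section 1: A_strand = π(5.6500e-03)² = 1.003e-04 m²; R₁ = ρL/(N·A_s) = (2.57×10^-8)(787)/(73×1.003e-04) = 0.002763 Ω
Section 2: A = πr² = π(5.7500e-03 m)² = 1.039e-04 m²
R₂ = (2.57×10^-8)(928)/(1.039e-04) = 0.2296 Ω
R = R₁ + R₂ = 0.2324 Ω
P = I²R = (408)² × 0.2324 = 38700 W

38700 W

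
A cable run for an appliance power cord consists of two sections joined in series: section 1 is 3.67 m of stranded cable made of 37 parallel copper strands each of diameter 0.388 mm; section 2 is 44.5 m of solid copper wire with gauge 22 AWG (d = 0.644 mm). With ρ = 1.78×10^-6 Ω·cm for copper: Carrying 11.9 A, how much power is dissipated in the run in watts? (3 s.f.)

346 W

ρ = 1.78×10^-6 Ω·cm = 1.78×10^-8 Ω·m
Section 1: A_strand = π(1.9400e-04)² = 1.182e-07 m²; R₁ = ρL/(N·A_s) = (1.78×10^-8)(3.67)/(37×1.182e-07) = 0.01493 Ω
Section 2: A = π(0.644/2 mm)² = π(3.2200e-04 m)² = 3.257e-07 m²
R₂ = (1.78×10^-8)(44.5)/(3.257e-07) = 2.432 Ω
R = R₁ + R₂ = 2.447 Ω
P = I²R = (11.9)² × 2.447 = 346 W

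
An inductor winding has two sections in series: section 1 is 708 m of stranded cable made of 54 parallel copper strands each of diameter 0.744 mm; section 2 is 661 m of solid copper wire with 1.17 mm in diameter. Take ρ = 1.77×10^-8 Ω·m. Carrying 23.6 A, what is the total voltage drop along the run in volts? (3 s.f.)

Section 1: A_strand = π(3.7200e-04)² = 4.347e-07 m²; R₁ = ρL/(N·A_s) = (1.77×10^-8)(708)/(54×4.347e-07) = 0.5338 Ω
Section 2: A = π(d/2)² = π(5.8500e-04 m)² = 1.075e-06 m²
R₂ = (1.77×10^-8)(661)/(1.075e-06) = 10.88 Ω
R = R₁ + R₂ = 11.42 Ω
V = IR = 23.6 × 11.42 = 269 V

269 V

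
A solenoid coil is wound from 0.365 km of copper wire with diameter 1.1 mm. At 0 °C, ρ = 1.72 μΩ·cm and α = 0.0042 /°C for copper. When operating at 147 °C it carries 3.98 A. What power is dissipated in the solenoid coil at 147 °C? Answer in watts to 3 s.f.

169 W

ρ = 1.72 μΩ·cm = 1.72×10^-8 Ω·m
A = π(d/2)² = π(5.5000e-04 m)² = 9.503e-07 m²
R₍0₎ = ρL/A = (1.72×10^-8)(365)/(9.503e-07) = 6.606 Ω
R₍147₎ = R₍0₎(1 + αΔT) = 6.606 × (1 + 0.0042×147) = 10.68 Ω
P = I²R = (3.98)² × 10.68 = 169 W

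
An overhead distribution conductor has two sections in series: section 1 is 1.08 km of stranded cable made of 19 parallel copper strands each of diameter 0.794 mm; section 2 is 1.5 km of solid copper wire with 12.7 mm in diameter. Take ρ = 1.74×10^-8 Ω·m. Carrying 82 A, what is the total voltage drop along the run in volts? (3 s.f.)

181 V

Section 1: A_strand = π(3.9700e-04)² = 4.951e-07 m²; R₁ = ρL/(N·A_s) = (1.74×10^-8)(1080)/(19×4.951e-07) = 1.998 Ω
Section 2: A = π(d/2)² = π(6.3500e-03 m)² = 1.267e-04 m²
R₂ = (1.74×10^-8)(1500)/(1.267e-04) = 0.206 Ω
R = R₁ + R₂ = 2.204 Ω
V = IR = 82 × 2.204 = 181 V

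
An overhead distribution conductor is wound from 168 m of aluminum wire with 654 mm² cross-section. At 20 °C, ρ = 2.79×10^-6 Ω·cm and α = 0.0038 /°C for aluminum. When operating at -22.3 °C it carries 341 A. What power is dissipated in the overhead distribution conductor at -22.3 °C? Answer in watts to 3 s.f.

ρ = 2.79×10^-6 Ω·cm = 2.79×10^-8 Ω·m
A = 654 mm² = 6.540e-04 m²
R₍20₎ = ρL/A = (2.79×10^-8)(168)/(6.540e-04) = 0.007167 Ω
R₍-22.3₎ = R₍20₎(1 + αΔT) = 0.007167 × (1 + 0.0038×-42.3) = 0.006015 Ω
P = I²R = (341)² × 0.006015 = 699 W

699 W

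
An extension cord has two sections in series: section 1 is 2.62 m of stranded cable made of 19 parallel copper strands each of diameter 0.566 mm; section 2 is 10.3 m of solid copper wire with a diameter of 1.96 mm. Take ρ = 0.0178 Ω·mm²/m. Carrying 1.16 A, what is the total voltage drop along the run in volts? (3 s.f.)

ρ = 0.0178 Ω·mm²/m = 1.78×10^-8 Ω·m
Section 1: A_strand = π(2.8300e-04)² = 2.516e-07 m²; R₁ = ρL/(N·A_s) = (1.78×10^-8)(2.62)/(19×2.516e-07) = 0.009755 Ω
Section 2: A = π(d/2)² = π(9.8000e-04 m)² = 3.017e-06 m²
R₂ = (1.78×10^-8)(10.3)/(3.017e-06) = 0.06077 Ω
R = R₁ + R₂ = 0.07052 Ω
V = IR = 1.16 × 0.07052 = 0.0818 V

0.0818 V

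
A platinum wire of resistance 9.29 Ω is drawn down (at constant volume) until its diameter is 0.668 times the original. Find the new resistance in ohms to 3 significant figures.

46.7 Ω

Volume constant ⇒ L' = L/r² with r = 0.668. R' = ρL'/A' = ρ(L/r²)/(πr²d₀²/4) = R/r⁴.
R' = 5.022 × 9.29 = 46.7 Ω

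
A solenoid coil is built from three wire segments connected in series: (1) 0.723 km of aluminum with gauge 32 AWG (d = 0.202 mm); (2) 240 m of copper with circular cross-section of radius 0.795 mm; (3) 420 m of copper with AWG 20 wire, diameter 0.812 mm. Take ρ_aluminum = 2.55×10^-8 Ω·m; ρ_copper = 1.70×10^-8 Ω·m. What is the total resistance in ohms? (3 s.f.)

591 Ω

Seg 1: A = π(0.202/2 mm)² = π(1.0100e-04 m)² = 3.205e-08 m²
R_1 = (2.55×10^-8)(723)/(3.205e-08) = 575.3 Ω
Seg 2: A = πr² = π(7.9500e-04 m)² = 1.986e-06 m²
R_2 = (1.70×10^-8)(240)/(1.986e-06) = 2.055 Ω
Seg 3: A = π(0.812/2 mm)² = π(4.0600e-04 m)² = 5.178e-07 m²
R_3 = (1.70×10^-8)(420)/(5.178e-07) = 13.79 Ω
R_total = R_1 + R_2 + R_3 = 591 Ω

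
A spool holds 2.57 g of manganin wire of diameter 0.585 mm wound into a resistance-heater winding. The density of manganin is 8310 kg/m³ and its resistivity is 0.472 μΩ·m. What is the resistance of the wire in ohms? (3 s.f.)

2.02 Ω

ρ = 0.472 μΩ·m = 4.72×10^-7 Ω·m
A = π(d/2)² = π(2.9250e-04 m)² = 2.6878e-07 m²
L = m/(density·A) = 0.00257/(8310×2.6878e-07) = 1.151 m
R = ρL/A = (4.72×10^-7)(1.151)/(2.6878e-07) = 2.02 Ω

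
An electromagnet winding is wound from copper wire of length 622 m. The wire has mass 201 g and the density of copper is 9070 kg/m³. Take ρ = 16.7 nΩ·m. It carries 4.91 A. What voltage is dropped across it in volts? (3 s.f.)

ρ = 16.7 nΩ·m = 1.67×10^-8 Ω·m
A = m/(density·L) = 0.201/(9070×622) = 3.5629e-08 m²
R = ρL/A = (1.67×10^-8)(622)/(3.5629e-08) = 291.5 Ω
V = IR = 4.91 × 291.5 = 1430 V

1430 V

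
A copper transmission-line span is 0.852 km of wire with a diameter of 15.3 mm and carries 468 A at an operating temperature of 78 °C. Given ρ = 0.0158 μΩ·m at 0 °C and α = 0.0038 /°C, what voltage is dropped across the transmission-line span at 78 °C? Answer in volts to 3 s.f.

44.4 V

ρ = 0.0158 μΩ·m = 1.58×10^-8 Ω·m
A = π(d/2)² = π(7.6500e-03 m)² = 1.839e-04 m²
R₍0₎ = ρL/A = (1.58×10^-8)(852)/(1.839e-04) = 0.07322 Ω
R₍78₎ = R₍0₎(1 + αΔT) = 0.07322 × (1 + 0.0038×78) = 0.09492 Ω
V = IR = 468 × 0.09492 = 44.4 V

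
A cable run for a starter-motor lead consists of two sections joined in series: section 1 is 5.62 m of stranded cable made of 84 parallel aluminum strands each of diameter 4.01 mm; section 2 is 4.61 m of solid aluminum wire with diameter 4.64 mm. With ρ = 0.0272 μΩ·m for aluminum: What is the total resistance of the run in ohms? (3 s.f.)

ρ = 0.0272 μΩ·m = 2.72×10^-8 Ω·m
Section 1: A_strand = π(2.0050e-03)² = 1.263e-05 m²; R₁ = ρL/(N·A_s) = (2.72×10^-8)(5.62)/(84×1.263e-05) = 1.441×10^-4 Ω
Section 2: A = π(d/2)² = π(2.3200e-03 m)² = 1.691e-05 m²
R₂ = (2.72×10^-8)(4.61)/(1.691e-05) = 0.007416 Ω
R = R₁ + R₂ = 0.00756 Ω

0.00756 Ω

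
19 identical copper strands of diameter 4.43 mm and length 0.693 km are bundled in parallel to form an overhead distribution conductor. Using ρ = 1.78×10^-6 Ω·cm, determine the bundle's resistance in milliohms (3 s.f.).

ρ = 1.78×10^-6 Ω·cm = 1.78×10^-8 Ω·m
A_strand = π(2.2150e-03 m)² = 1.541e-05 m²
R_strand = ρL/A = (1.78×10^-8)(693)/(1.541e-05) = 0.8003 Ω
R_total = R_strand/N = 0.8003/19 = 42.1 mΩ

42.1 mΩ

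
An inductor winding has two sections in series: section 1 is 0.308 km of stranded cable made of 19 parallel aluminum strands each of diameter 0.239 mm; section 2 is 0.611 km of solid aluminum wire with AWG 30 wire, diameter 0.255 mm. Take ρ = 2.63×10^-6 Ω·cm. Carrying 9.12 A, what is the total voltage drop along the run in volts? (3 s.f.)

ρ = 2.63×10^-6 Ω·cm = 2.63×10^-8 Ω·m
Section 1: A_strand = π(1.1950e-04)² = 4.486e-08 m²; R₁ = ρL/(N·A_s) = (2.63×10^-8)(308)/(19×4.486e-08) = 9.503 Ω
Section 2: A = π(0.255/2 mm)² = π(1.2750e-04 m)² = 5.107e-08 m²
R₂ = (2.63×10^-8)(611)/(5.107e-08) = 314.6 Ω
R = R₁ + R₂ = 324.2 Ω
V = IR = 9.12 × 324.2 = 2960 V

2960 V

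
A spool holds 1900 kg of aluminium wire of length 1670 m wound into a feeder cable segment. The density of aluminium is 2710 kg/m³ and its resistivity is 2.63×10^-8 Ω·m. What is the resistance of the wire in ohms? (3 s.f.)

0.105 Ω

A = m/(density·L) = 1900/(2710×1670) = 4.1982e-04 m²
R = ρL/A = (2.63×10^-8)(1670)/(4.1982e-04) = 0.105 Ω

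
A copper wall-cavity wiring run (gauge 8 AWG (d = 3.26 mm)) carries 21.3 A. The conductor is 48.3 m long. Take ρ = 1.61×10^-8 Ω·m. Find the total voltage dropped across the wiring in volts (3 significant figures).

A = π(3.26/2 mm)² = π(1.6300e-03 m)² = 8.347e-06 m²
R = ρL/A = (1.61×10^-8)(48.3)/(8.347e-06) = 0.09316 Ω
V = IR = 21.3 × 0.09316 = 1.98 V

1.98 V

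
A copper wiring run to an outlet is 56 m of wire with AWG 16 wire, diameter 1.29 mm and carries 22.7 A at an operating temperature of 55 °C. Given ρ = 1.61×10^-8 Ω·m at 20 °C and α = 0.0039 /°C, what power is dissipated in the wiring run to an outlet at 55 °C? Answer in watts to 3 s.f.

404 W

A = π(1.29/2 mm)² = π(6.4500e-04 m)² = 1.307e-06 m²
R₍20₎ = ρL/A = (1.61×10^-8)(56)/(1.307e-06) = 0.6898 Ω
R₍55₎ = R₍20₎(1 + αΔT) = 0.6898 × (1 + 0.0039×35) = 0.784 Ω
P = I²R = (22.7)² × 0.784 = 404 W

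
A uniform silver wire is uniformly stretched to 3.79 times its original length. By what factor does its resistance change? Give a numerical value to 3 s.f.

14.4

Volume constant ⇒ A' = A/k with k = 3.79. R' = ρ(kL)/(A/k) = k²R.
Factor = 14.4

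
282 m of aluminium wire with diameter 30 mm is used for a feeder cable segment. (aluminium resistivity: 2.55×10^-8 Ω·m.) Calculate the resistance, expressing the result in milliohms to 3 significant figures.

A = π(d/2)² = π(1.5000e-02 m)² = 7.069e-04 m²
R = ρL/A = (2.55×10^-8)(282 m)/(7.069e-04 m²) = 10.2 mΩ

10.2 mΩ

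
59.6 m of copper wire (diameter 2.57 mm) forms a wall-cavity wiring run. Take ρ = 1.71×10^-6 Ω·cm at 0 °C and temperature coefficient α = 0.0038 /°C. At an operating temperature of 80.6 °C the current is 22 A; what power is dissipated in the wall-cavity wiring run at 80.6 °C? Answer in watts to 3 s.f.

124 W

ρ = 1.71×10^-6 Ω·cm = 1.71×10^-8 Ω·m
A = π(d/2)² = π(1.2850e-03 m)² = 5.187e-06 m²
R₍0₎ = ρL/A = (1.71×10^-8)(59.6)/(5.187e-06) = 0.1965 Ω
R₍80.6₎ = R₍0₎(1 + αΔT) = 0.1965 × (1 + 0.0038×80.6) = 0.2566 Ω
P = I²R = (22)² × 0.2566 = 124 W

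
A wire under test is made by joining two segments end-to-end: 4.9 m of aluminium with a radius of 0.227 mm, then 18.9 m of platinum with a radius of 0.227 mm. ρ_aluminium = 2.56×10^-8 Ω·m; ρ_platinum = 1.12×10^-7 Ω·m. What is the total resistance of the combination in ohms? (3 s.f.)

Segment 1: A = πr² = π(2.2700e-04 m)² = 1.619e-07 m²
R₁ = ρL/A = (2.56×10^-8)(4.9)/(1.619e-07) = 0.7749 Ω
R₂ = (1.12×10^-7)(18.9)/(1.619e-07) = 13.08 Ω
R = R₁ + R₂ = 13.9 Ω

13.9 Ω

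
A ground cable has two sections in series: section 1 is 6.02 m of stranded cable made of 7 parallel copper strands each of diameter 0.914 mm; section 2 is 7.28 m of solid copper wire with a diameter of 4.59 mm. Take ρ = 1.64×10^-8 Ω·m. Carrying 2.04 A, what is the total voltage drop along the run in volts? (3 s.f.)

Section 1: A_strand = π(4.5700e-04)² = 6.561e-07 m²; R₁ = ρL/(N·A_s) = (1.64×10^-8)(6.02)/(7×6.561e-07) = 0.0215 Ω
Section 2: A = π(d/2)² = π(2.2950e-03 m)² = 1.655e-05 m²
R₂ = (1.64×10^-8)(7.28)/(1.655e-05) = 0.007215 Ω
R = R₁ + R₂ = 0.02871 Ω
V = IR = 2.04 × 0.02871 = 0.0586 V

0.0586 V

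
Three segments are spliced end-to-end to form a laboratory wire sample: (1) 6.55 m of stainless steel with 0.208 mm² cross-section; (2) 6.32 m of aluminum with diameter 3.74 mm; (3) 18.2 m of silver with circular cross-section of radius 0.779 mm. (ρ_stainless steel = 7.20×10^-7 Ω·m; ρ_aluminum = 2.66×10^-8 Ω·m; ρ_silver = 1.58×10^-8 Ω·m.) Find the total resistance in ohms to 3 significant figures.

22.8 Ω

Seg 1: A = 0.208 mm² = 2.080e-07 m²
R_1 = (7.20×10^-7)(6.55)/(2.080e-07) = 22.67 Ω
Seg 2: A = π(d/2)² = π(1.8700e-03 m)² = 1.099e-05 m²
R_2 = (2.66×10^-8)(6.32)/(1.099e-05) = 0.0153 Ω
Seg 3: A = πr² = π(7.7900e-04 m)² = 1.906e-06 m²
R_3 = (1.58×10^-8)(18.2)/(1.906e-06) = 0.1508 Ω
R_total = R_1 + R_2 + R_3 = 22.8 Ω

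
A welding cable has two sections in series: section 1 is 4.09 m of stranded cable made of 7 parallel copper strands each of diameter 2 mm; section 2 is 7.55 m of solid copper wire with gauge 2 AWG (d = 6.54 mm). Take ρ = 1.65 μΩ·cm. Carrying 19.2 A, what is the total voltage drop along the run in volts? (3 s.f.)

0.130 V

ρ = 1.65 μΩ·cm = 1.65×10^-8 Ω·m
Section 1: A_strand = π(1.0000e-03)² = 3.142e-06 m²; R₁ = ρL/(N·A_s) = (1.65×10^-8)(4.09)/(7×3.142e-06) = 0.003069 Ω
Section 2: A = π(6.54/2 mm)² = π(3.2700e-03 m)² = 3.359e-05 m²
R₂ = (1.65×10^-8)(7.55)/(3.359e-05) = 0.003708 Ω
R = R₁ + R₂ = 0.006777 Ω
V = IR = 19.2 × 0.006777 = 0.130 V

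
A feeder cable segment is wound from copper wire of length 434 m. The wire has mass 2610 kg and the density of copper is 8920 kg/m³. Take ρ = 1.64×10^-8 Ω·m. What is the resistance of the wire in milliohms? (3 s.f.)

A = m/(density·L) = 2610/(8920×434) = 6.7420e-04 m²
R = ρL/A = (1.64×10^-8)(434)/(6.7420e-04) = 10.6 mΩ

10.6 mΩ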